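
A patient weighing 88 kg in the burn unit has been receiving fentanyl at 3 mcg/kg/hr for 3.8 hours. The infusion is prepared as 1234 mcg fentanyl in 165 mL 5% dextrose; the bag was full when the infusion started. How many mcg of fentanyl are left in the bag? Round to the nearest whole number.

231 mcg

Dose = 3 mcg/kg/hr × 88 kg = 264 mcg/hr
Concentration = 1234 mcg ÷ 165 mL = 7.478788 mcg/mL
Rate = 264 mcg/hr ÷ 7.478788 mcg/mL = 35.29984 mL/hr
Volume infused = 35.29984 mL/hr × 3.8 hr = 134.1394 mL
Volume remaining = 165 − 134.1394 = 30.86062 mL
Drug remaining = 30.86062 mL × 7.478788 mcg/mL = 230.8 mcg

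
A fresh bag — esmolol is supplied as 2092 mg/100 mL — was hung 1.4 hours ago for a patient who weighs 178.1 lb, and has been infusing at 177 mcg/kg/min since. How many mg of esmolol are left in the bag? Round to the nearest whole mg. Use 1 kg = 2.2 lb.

Weight = 178.1 lb ÷ 2.2 lb/kg = 80.95455 kg
Dose = 177 mcg/kg/min × 80.95455 kg = 14328.95 mcg/min
14328.95 mcg/min × 60 min/hr = 859737.3 mcg/hr
Concentration = 2092 mg ÷ 100 mL = 20.92 mg/mL = 20920 mcg/mL
Rate = 859737.3 mcg/hr ÷ 20920 mcg/mL = 41.09643 mL/hr
Volume infused = 41.09643 mL/hr × 1.4 hr = 57.535 mL
Volume remaining = 100 − 57.535 = 42.465 mL
Drug remaining = 42.465 mL × 20920 mcg/mL = 888367.8 mcg = 888.3678 mg

888 mg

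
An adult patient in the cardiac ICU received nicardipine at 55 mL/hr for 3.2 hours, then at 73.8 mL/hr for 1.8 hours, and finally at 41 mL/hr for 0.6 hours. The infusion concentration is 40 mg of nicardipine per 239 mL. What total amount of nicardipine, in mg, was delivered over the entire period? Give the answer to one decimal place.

Concentration = 40 mg ÷ 239 mL = 0.167364 mg/mL
Stage 1: 55 mL/hr × 3.2 hr = 176 mL → 176 mL × 0.167364 mg/mL = 29.45607 mg
Stage 2: 73.8 mL/hr × 1.8 hr = 132.84 mL → 132.84 mL × 0.167364 mg/mL = 22.23264 mg
Stage 3: 41 mL/hr × 0.6 hr = 24.6 mL → 24.6 mL × 0.167364 mg/mL = 4.117155 mg
Total = 29.45607 + 22.23264 + 4.117155 = 55.80586 mg

55.8 mg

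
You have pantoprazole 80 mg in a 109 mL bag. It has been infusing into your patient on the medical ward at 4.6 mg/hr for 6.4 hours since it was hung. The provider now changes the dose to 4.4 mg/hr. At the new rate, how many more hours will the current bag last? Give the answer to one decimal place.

Initial rate:
Concentration = 80 mg ÷ 109 mL = 0.733945 mg/mL
Rate = 4.6 mg/hr ÷ 0.733945 mg/mL = 6.2675 mL/hr
Volume infused so far = 6.2675 mL/hr × 6.4 hr = 40.112 mL
Volume remaining = 109 − 40.112 = 68.888 mL
New rate:
Rate = 4.4 mg/hr ÷ 0.733945 mg/mL = 5.995 mL/hr
Time remaining = 68.888 mL ÷ 5.995 mL/hr = 11.49091 hr

11.5 hours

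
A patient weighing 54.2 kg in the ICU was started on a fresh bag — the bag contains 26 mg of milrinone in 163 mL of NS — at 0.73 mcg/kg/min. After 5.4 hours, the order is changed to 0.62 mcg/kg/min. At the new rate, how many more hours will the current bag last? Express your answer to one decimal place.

6.5 hours

Initial rate:
Dose = 0.73 mcg/kg/min × 54.2 kg = 39.566 mcg/min
39.566 mcg/min × 60 min/hr = 2373.96 mcg/hr
Concentration = 26 mg ÷ 163 mL = 0.1595092 mg/mL = 159.5092 mcg/mL
Rate = 2373.96 mcg/hr ÷ 159.5092 mcg/mL = 14.8829 mL/hr
Volume infused so far = 14.8829 mL/hr × 5.4 hr = 80.36768 mL
Volume remaining = 163 − 80.36768 = 82.63232 mL
New rate:
Dose = 0.62 mcg/kg/min × 54.2 kg = 33.604 mcg/min
33.604 mcg/min × 60 min/hr = 2016.24 mcg/hr
Rate = 2016.24 mcg/hr ÷ 159.5092 mcg/mL = 12.64027 mL/hr
Time remaining = 82.63232 mL ÷ 12.64027 mL/hr = 6.537226 hr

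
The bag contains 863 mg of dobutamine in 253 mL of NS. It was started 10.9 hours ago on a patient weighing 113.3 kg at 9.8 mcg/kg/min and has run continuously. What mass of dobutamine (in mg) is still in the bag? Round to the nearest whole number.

Dose = 9.8 mcg/kg/min × 113.3 kg = 1110.34 mcg/min
1110.34 mcg/min × 60 min/hr = 66620.4 mcg/hr
Concentration = 863 mg ÷ 253 mL = 3.411067 mg/mL = 3411.067 mcg/mL
Rate = 66620.4 mcg/hr ÷ 3411.067 mcg/mL = 19.53066 mL/hr
Volume infused = 19.53066 mL/hr × 10.9 hr = 212.8842 mL
Volume remaining = 253 − 212.8842 = 40.11579 mL
Drug remaining = 40.11579 mL × 3411.067 mcg/mL = 136837.6 mcg = 136.8376 mg

137 mg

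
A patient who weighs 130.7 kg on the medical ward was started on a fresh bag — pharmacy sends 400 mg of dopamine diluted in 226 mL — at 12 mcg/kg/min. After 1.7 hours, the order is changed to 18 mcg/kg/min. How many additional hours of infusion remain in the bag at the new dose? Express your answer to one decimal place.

1.7 hours

Initial rate:
Dose = 12 mcg/kg/min × 130.7 kg = 1568.4 mcg/min
1568.4 mcg/min × 60 min/hr = 94104 mcg/hr
Concentration = 400 mg ÷ 226 mL = 1.769912 mg/mL = 1769.912 mcg/mL
Rate = 94104 mcg/hr ÷ 1769.912 mcg/mL = 53.16876 mL/hr
Volume infused so far = 53.16876 mL/hr × 1.7 hr = 90.38689 mL
Volume remaining = 226 − 90.38689 = 135.6131 mL
New rate:
Dose = 18 mcg/kg/min × 130.7 kg = 2352.6 mcg/min
2352.6 mcg/min × 60 min/hr = 141156 mcg/hr
Rate = 141156 mcg/hr ÷ 1769.912 mcg/mL = 79.75314 mL/hr
Time remaining = 135.6131 mL ÷ 79.75314 mL/hr = 1.700411 hr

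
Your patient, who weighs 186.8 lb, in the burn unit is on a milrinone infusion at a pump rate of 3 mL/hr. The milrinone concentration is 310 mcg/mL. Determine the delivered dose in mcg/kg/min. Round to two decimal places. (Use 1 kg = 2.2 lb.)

0.18 mcg/kg/min

Weight = 186.8 lb ÷ 2.2 lb/kg = 84.90909 kg
Drug rate = 3 mL/hr × 310 mcg/mL = 930 mcg/hr
930 mcg/hr ÷ 60 min/hr = 15.5 mcg/min
15.5 mcg/min ÷ 84.90909 kg = 0.1825482 mcg/kg/min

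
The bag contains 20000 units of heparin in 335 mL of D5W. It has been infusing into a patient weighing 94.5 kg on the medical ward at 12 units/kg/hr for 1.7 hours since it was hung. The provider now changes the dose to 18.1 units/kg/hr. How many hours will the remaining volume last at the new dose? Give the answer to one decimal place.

10.6 hours

Initial rate:
Dose = 12 units/kg/hr × 94.5 kg = 1134 units/hr
Concentration = 20000 units ÷ 335 mL = 59.70149 units/mL
Rate = 1134 units/hr ÷ 59.70149 units/mL = 18.9945 mL/hr
Volume infused so far = 18.9945 mL/hr × 1.7 hr = 32.29065 mL
Volume remaining = 335 − 32.29065 = 302.7093 mL
New rate:
Dose = 18.1 units/kg/hr × 94.5 kg = 1710.45 units/hr
Rate = 1710.45 units/hr ÷ 59.70149 units/mL = 28.65004 mL/hr
Time remaining = 302.7093 mL ÷ 28.65004 mL/hr = 10.56576 hr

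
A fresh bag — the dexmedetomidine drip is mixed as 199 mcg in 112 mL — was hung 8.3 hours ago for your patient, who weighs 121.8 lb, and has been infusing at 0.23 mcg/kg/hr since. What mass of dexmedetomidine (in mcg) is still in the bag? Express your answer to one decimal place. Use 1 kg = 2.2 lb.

Weight = 121.8 lb ÷ 2.2 lb/kg = 55.36364 kg
Dose = 0.23 mcg/kg/hr × 55.36364 kg = 12.73364 mcg/hr
Concentration = 199 mcg ÷ 112 mL = 1.776786 mcg/mL
Rate = 12.73364 mcg/hr ÷ 1.776786 mcg/mL = 7.16667 mL/hr
Volume infused = 7.16667 mL/hr × 8.3 hr = 59.48336 mL
Volume remaining = 112 − 59.48336 = 52.51664 mL
Drug remaining = 52.51664 mL × 1.776786 mcg/mL = 93.31082 mcg

93.3 mcg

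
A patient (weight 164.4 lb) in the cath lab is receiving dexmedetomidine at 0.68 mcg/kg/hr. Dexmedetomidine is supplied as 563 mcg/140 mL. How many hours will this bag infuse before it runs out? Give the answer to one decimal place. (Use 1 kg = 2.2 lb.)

Weight = 164.4 lb ÷ 2.2 lb/kg = 74.72727 kg
Dose = 0.68 mcg/kg/hr × 74.72727 kg = 50.81455 mcg/hr
Concentration = 563 mcg ÷ 140 mL = 4.021429 mcg/mL
Rate = 50.81455 mcg/hr ÷ 4.021429 mcg/mL = 12.63594 mL/hr
Duration = 140 mL ÷ 12.63594 mL/hr = 11.0795 hr

11.1 hours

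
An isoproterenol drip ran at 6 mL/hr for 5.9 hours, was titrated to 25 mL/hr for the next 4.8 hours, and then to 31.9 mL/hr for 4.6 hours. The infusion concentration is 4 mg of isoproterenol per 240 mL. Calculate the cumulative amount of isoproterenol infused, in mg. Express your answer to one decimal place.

Concentration = 4 mg ÷ 240 mL = 0.01666667 mg/mL
Stage 1: 6 mL/hr × 5.9 hr = 35.4 mL → 35.4 mL × 0.01666667 mg/mL = 0.59 mg
Stage 2: 25 mL/hr × 4.8 hr = 120 mL → 120 mL × 0.01666667 mg/mL = 2 mg
Stage 3: 31.9 mL/hr × 4.6 hr = 146.74 mL → 146.74 mL × 0.01666667 mg/mL = 2.445667 mg
Total = 0.59 + 2 + 2.445667 = 5.035667 mg

5.0 mg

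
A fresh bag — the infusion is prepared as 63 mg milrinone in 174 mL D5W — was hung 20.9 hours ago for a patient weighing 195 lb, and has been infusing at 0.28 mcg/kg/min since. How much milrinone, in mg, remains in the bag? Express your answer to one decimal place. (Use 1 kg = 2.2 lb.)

31.9 mg

Weight = 195 lb ÷ 2.2 lb/kg = 88.63636 kg
Dose = 0.28 mcg/kg/min × 88.63636 kg = 24.81818 mcg/min
24.81818 mcg/min × 60 min/hr = 1489.091 mcg/hr
Concentration = 63 mg ÷ 174 mL = 0.362069 mg/mL = 362.069 mcg/mL
Rate = 1489.091 mcg/hr ÷ 362.069 mcg/mL = 4.112727 mL/hr
Volume infused = 4.112727 mL/hr × 20.9 hr = 85.956 mL
Volume remaining = 174 − 85.956 = 88.044 mL
Drug remaining = 88.044 mL × 362.069 mcg/mL = 31878 mcg = 31.878 mg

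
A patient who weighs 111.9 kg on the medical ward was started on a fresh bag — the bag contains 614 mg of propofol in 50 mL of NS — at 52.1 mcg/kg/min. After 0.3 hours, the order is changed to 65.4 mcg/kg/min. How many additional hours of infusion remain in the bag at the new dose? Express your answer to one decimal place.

1.2 hours

Initial rate:
Dose = 52.1 mcg/kg/min × 111.9 kg = 5829.99 mcg/min
5829.99 mcg/min × 60 min/hr = 349799.4 mcg/hr
Concentration = 614 mg ÷ 50 mL = 12.28 mg/mL = 12280 mcg/mL
Rate = 349799.4 mcg/hr ÷ 12280 mcg/mL = 28.48529 mL/hr
Volume infused so far = 28.48529 mL/hr × 0.3 hr = 8.545588 mL
Volume remaining = 50 − 8.545588 = 41.45441 mL
New rate:
Dose = 65.4 mcg/kg/min × 111.9 kg = 7318.26 mcg/min
7318.26 mcg/min × 60 min/hr = 439095.6 mcg/hr
Rate = 439095.6 mcg/hr ÷ 12280 mcg/mL = 35.75697 mL/hr
Time remaining = 41.45441 mL ÷ 35.75697 mL/hr = 1.159338 hr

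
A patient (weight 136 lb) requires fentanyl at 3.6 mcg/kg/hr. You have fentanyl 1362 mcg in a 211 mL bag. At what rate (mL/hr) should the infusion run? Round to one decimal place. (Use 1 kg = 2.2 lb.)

Weight = 136 lb ÷ 2.2 lb/kg = 61.81818 kg
Dose = 3.6 mcg/kg/hr × 61.81818 kg = 222.5455 mcg/hr
Concentration = 1362 mcg ÷ 211 mL = 6.454976 mcg/mL
Rate = 222.5455 mcg/hr ÷ 6.454976 mcg/mL = 34.47657 mL/hr

34.5 mL/hr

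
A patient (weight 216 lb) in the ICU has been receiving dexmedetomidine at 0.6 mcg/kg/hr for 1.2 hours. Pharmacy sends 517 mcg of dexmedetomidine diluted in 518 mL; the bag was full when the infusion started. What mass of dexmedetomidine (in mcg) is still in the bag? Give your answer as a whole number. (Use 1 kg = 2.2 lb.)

Weight = 216 lb ÷ 2.2 lb/kg = 98.18182 kg
Dose = 0.6 mcg/kg/hr × 98.18182 kg = 58.90909 mcg/hr
Concentration = 517 mcg ÷ 518 mL = 0.9980695 mcg/mL
Rate = 58.90909 mcg/hr ÷ 0.9980695 mcg/mL = 59.02303 mL/hr
Volume infused = 59.02303 mL/hr × 1.2 hr = 70.82764 mL
Volume remaining = 518 − 70.82764 = 447.1724 mL
Drug remaining = 447.1724 mL × 0.9980695 mcg/mL = 446.3091 mcg

446 mcg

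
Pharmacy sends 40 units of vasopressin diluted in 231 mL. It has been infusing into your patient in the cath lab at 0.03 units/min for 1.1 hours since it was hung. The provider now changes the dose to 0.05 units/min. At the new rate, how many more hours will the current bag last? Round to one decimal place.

12.7 hours

Initial rate:
0.03 units/min × 60 min/hr = 1.8 units/hr
Concentration = 40 units ÷ 231 mL = 0.1731602 units/mL
Rate = 1.8 units/hr ÷ 0.1731602 units/mL = 10.395 mL/hr
Volume infused so far = 10.395 mL/hr × 1.1 hr = 11.4345 mL
Volume remaining = 231 − 11.4345 = 219.5655 mL
New rate:
0.05 units/min × 60 min/hr = 3 units/hr
Rate = 3 units/hr ÷ 0.1731602 units/mL = 17.325 mL/hr
Time remaining = 219.5655 mL ÷ 17.325 mL/hr = 12.67333 hr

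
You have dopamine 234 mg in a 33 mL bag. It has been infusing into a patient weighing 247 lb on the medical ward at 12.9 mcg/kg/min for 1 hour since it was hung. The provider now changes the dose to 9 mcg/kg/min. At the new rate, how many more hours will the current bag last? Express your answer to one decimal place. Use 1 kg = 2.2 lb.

2.4 hours

Initial rate:
Weight = 247 lb ÷ 2.2 lb/kg = 112.2727 kg
Dose = 12.9 mcg/kg/min × 112.2727 kg = 1448.318 mcg/min
1448.318 mcg/min × 60 min/hr = 86899.09 mcg/hr
Concentration = 234 mg ÷ 33 mL = 7.090909 mg/mL = 7090.909 mcg/mL
Rate = 86899.09 mcg/hr ÷ 7090.909 mcg/mL = 12.255 mL/hr
Volume infused so far = 12.255 mL/hr × 1 hr = 12.255 mL
Volume remaining = 33 − 12.255 = 20.745 mL
New rate:
Dose = 9 mcg/kg/min × 112.2727 kg = 1010.455 mcg/min
1010.455 mcg/min × 60 min/hr = 60627.27 mcg/hr
Rate = 60627.27 mcg/hr ÷ 7090.909 mcg/mL = 8.55 mL/hr
Time remaining = 20.745 mL ÷ 8.55 mL/hr = 2.426316 hr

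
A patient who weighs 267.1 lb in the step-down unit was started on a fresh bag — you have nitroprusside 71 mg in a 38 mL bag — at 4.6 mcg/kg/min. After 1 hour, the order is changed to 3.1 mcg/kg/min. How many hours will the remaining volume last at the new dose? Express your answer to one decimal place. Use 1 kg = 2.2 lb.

Initial rate:
Weight = 267.1 lb ÷ 2.2 lb/kg = 121.4091 kg
Dose = 4.6 mcg/kg/min × 121.4091 kg = 558.4818 mcg/min
558.4818 mcg/min × 60 min/hr = 33508.91 mcg/hr
Concentration = 71 mg ÷ 38 mL = 1.868421 mg/mL = 1868.421 mcg/mL
Rate = 33508.91 mcg/hr ÷ 1868.421 mcg/mL = 17.93435 mL/hr
Volume infused so far = 17.93435 mL/hr × 1 hr = 17.93435 mL
Volume remaining = 38 − 17.93435 = 20.06565 mL
New rate:
Dose = 3.1 mcg/kg/min × 121.4091 kg = 376.3682 mcg/min
376.3682 mcg/min × 60 min/hr = 22582.09 mcg/hr
Rate = 22582.09 mcg/hr ÷ 1868.421 mcg/mL = 12.08619 mL/hr
Time remaining = 20.06565 mL ÷ 12.08619 mL/hr = 1.660213 hr

1.7 hours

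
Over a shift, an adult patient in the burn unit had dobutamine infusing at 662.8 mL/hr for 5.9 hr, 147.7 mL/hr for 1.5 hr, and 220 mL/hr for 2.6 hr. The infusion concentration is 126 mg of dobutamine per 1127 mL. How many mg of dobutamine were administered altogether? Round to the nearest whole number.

526 mg

Concentration = 126 mg ÷ 1127 mL = 0.1118012 mg/mL
Stage 1: 662.8 mL/hr × 5.9 hr = 3910.52 mL → 3910.52 mL × 0.1118012 mg/mL = 437.201 mg
Stage 2: 147.7 mL/hr × 1.5 hr = 221.55 mL → 221.55 mL × 0.1118012 mg/mL = 24.76957 mg
Stage 3: 220 mL/hr × 2.6 hr = 572 mL → 572 mL × 0.1118012 mg/mL = 63.95031 mg
Total = 437.201 + 24.76957 + 63.95031 = 525.9209 mg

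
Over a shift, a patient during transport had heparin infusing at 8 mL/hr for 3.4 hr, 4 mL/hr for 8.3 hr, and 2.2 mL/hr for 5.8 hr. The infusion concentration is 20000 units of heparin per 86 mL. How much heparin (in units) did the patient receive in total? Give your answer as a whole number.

Concentration = 20000 units ÷ 86 mL = 232.5581 units/mL
Stage 1: 8 mL/hr × 3.4 hr = 27.2 mL → 27.2 mL × 232.5581 units/mL = 6325.581 units
Stage 2: 4 mL/hr × 8.3 hr = 33.2 mL → 33.2 mL × 232.5581 units/mL = 7720.93 units
Stage 3: 2.2 mL/hr × 5.8 hr = 12.76 mL → 12.76 mL × 232.5581 units/mL = 2967.442 units
Total = 6325.581 + 7720.93 + 2967.442 = 17013.95 units

17014 units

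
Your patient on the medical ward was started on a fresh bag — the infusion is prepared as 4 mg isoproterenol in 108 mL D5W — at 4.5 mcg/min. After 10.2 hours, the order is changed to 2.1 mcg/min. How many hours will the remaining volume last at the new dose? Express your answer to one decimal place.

Initial rate:
4.5 mcg/min × 60 min/hr = 270 mcg/hr
Concentration = 4 mg ÷ 108 mL = 0.03703704 mg/mL = 37.03704 mcg/mL
Rate = 270 mcg/hr ÷ 37.03704 mcg/mL = 7.29 mL/hr
Volume infused so far = 7.29 mL/hr × 10.2 hr = 74.358 mL
Volume remaining = 108 − 74.358 = 33.642 mL
New rate:
2.1 mcg/min × 60 min/hr = 126 mcg/hr
Rate = 126 mcg/hr ÷ 37.03704 mcg/mL = 3.402 mL/hr
Time remaining = 33.642 mL ÷ 3.402 mL/hr = 9.888889 hr

9.9 hours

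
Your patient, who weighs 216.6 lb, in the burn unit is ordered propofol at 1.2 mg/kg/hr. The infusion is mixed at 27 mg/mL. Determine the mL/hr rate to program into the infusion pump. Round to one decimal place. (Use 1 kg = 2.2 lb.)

Weight = 216.6 lb ÷ 2.2 lb/kg = 98.45455 kg
Dose = 1.2 mg/kg/hr × 98.45455 kg = 118.1455 mg/hr
Rate = 118.1455 mg/hr ÷ 27 mg/mL = 4.375758 mL/hr

4.4 mL/hr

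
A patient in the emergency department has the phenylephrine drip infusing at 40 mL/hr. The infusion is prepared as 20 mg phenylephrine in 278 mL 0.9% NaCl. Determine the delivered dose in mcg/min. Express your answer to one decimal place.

48.0 mcg/min

Concentration = 20 mg ÷ 278 mL = 0.07194245 mg/mL = 71.94245 mcg/mL
Drug rate = 40 mL/hr × 71.94245 mcg/mL = 2877.698 mcg/hr
2877.698 mcg/hr ÷ 60 min/hr = 47.96163 mcg/min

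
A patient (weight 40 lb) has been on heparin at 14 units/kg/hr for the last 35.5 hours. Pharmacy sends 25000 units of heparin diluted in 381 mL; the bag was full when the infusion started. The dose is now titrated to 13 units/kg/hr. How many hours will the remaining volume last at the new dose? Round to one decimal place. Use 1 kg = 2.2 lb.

Initial rate:
Weight = 40 lb ÷ 2.2 lb/kg = 18.18182 kg
Dose = 14 units/kg/hr × 18.18182 kg = 254.5455 units/hr
Concentration = 25000 units ÷ 381 mL = 65.6168 units/mL
Rate = 254.5455 units/hr ÷ 65.6168 units/mL = 3.879273 mL/hr
Volume infused so far = 3.879273 mL/hr × 35.5 hr = 137.7142 mL
Volume remaining = 381 − 137.7142 = 243.2858 mL
New rate:
Dose = 13 units/kg/hr × 18.18182 kg = 236.3636 units/hr
Rate = 236.3636 units/hr ÷ 65.6168 units/mL = 3.602182 mL/hr
Time remaining = 243.2858 mL ÷ 3.602182 mL/hr = 67.53846 hr

67.5 hours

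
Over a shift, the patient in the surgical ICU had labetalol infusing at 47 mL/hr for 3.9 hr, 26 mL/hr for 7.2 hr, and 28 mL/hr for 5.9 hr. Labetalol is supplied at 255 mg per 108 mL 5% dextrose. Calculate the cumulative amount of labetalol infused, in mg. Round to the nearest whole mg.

1265 mg

Concentration = 255 mg ÷ 108 mL = 2.361111 mg/mL
Stage 1: 47 mL/hr × 3.9 hr = 183.3 mL → 183.3 mL × 2.361111 mg/mL = 432.7917 mg
Stage 2: 26 mL/hr × 7.2 hr = 187.2 mL → 187.2 mL × 2.361111 mg/mL = 442 mg
Stage 3: 28 mL/hr × 5.9 hr = 165.2 mL → 165.2 mL × 2.361111 mg/mL = 390.0556 mg
Total = 432.7917 + 442 + 390.0556 = 1264.847 mg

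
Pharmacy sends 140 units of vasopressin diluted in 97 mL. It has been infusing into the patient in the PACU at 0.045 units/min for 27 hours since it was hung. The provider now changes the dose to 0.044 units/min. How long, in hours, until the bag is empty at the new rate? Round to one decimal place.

Initial rate:
0.045 units/min × 60 min/hr = 2.7 units/hr
Concentration = 140 units ÷ 97 mL = 1.443299 units/mL
Rate = 2.7 units/hr ÷ 1.443299 units/mL = 1.870714 mL/hr
Volume infused so far = 1.870714 mL/hr × 27 hr = 50.50929 mL
Volume remaining = 97 − 50.50929 = 46.49071 mL
New rate:
0.044 units/min × 60 min/hr = 2.64 units/hr
Rate = 2.64 units/hr ÷ 1.443299 units/mL = 1.829143 mL/hr
Time remaining = 46.49071 mL ÷ 1.829143 mL/hr = 25.41667 hr

25.4 hours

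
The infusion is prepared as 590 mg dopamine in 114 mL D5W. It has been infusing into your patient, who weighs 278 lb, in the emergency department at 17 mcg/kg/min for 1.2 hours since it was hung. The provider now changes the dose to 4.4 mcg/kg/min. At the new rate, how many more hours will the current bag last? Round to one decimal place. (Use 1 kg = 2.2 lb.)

13.0 hours

Initial rate:
Weight = 278 lb ÷ 2.2 lb/kg = 126.3636 kg
Dose = 17 mcg/kg/min × 126.3636 kg = 2148.182 mcg/min
2148.182 mcg/min × 60 min/hr = 128890.9 mcg/hr
Concentration = 590 mg ÷ 114 mL = 5.175439 mg/mL = 5175.439 mcg/mL
Rate = 128890.9 mcg/hr ÷ 5175.439 mcg/mL = 24.90435 mL/hr
Volume infused so far = 24.90435 mL/hr × 1.2 hr = 29.88521 mL
Volume remaining = 114 − 29.88521 = 84.11479 mL
New rate:
Dose = 4.4 mcg/kg/min × 126.3636 kg = 556 mcg/min
556 mcg/min × 60 min/hr = 33360 mcg/hr
Rate = 33360 mcg/hr ÷ 5175.439 mcg/mL = 6.445831 mL/hr
Time remaining = 84.11479 mL ÷ 6.445831 mL/hr = 13.04949 hr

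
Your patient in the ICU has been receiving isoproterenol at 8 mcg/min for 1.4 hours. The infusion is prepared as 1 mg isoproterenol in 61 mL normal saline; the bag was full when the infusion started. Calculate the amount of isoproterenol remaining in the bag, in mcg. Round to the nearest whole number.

8 mcg/min × 60 min/hr = 480 mcg/hr
Concentration = 1 mg ÷ 61 mL = 0.01639344 mg/mL = 16.39344 mcg/mL
Rate = 480 mcg/hr ÷ 16.39344 mcg/mL = 29.28 mL/hr
Volume infused = 29.28 mL/hr × 1.4 hr = 40.992 mL
Volume remaining = 61 − 40.992 = 20.008 mL
Drug remaining = 20.008 mL × 16.39344 mcg/mL = 328 mcg

328 mcg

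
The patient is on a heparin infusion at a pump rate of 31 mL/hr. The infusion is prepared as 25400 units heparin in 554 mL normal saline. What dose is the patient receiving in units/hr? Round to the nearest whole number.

Concentration = 25400 units ÷ 554 mL = 45.84838 units/mL
Drug rate = 31 mL/hr × 45.84838 units/mL = 1421.3 units/hr

1421 units/hr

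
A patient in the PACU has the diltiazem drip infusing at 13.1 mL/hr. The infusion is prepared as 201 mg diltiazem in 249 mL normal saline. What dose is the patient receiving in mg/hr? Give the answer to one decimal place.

Concentration = 201 mg ÷ 249 mL = 0.8072289 mg/mL
Drug rate = 13.1 mL/hr × 0.8072289 mg/mL = 10.5747 mg/hr

10.6 mg/hr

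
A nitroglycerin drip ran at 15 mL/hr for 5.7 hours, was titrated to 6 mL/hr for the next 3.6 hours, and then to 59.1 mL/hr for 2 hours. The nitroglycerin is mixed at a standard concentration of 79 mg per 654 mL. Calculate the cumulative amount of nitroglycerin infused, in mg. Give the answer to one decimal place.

Concentration = 79 mg ÷ 654 mL = 0.1207951 mg/mL
Stage 1: 15 mL/hr × 5.7 hr = 85.5 mL → 85.5 mL × 0.1207951 mg/mL = 10.32798 mg
Stage 2: 6 mL/hr × 3.6 hr = 21.6 mL → 21.6 mL × 0.1207951 mg/mL = 2.609174 mg
Stage 3: 59.1 mL/hr × 2 hr = 118.2 mL → 118.2 mL × 0.1207951 mg/mL = 14.27798 mg
Total = 10.32798 + 2.609174 + 14.27798 = 27.21514 mg

27.2 mg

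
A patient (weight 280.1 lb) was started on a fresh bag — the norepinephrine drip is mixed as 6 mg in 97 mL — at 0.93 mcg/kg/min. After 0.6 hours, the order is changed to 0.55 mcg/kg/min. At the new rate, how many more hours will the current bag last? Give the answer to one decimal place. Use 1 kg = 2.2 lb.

Initial rate:
Weight = 280.1 lb ÷ 2.2 lb/kg = 127.3182 kg
Dose = 0.93 mcg/kg/min × 127.3182 kg = 118.4059 mcg/min
118.4059 mcg/min × 60 min/hr = 7104.355 mcg/hr
Concentration = 6 mg ÷ 97 mL = 0.06185567 mg/mL = 61.85567 mcg/mL
Rate = 7104.355 mcg/hr ÷ 61.85567 mcg/mL = 114.8537 mL/hr
Volume infused so far = 114.8537 mL/hr × 0.6 hr = 68.91224 mL
Volume remaining = 97 − 68.91224 = 28.08776 mL
New rate:
Dose = 0.55 mcg/kg/min × 127.3182 kg = 70.025 mcg/min
70.025 mcg/min × 60 min/hr = 4201.5 mcg/hr
Rate = 4201.5 mcg/hr ÷ 61.85567 mcg/mL = 67.92425 mL/hr
Time remaining = 28.08776 mL ÷ 67.92425 mL/hr = 0.413516 hr

0.4 hours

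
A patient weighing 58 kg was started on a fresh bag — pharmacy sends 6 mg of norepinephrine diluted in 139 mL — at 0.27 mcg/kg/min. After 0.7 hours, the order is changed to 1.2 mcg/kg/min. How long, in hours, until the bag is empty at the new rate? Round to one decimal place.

Initial rate:
Dose = 0.27 mcg/kg/min × 58 kg = 15.66 mcg/min
15.66 mcg/min × 60 min/hr = 939.6 mcg/hr
Concentration = 6 mg ÷ 139 mL = 0.04316547 mg/mL = 43.16547 mcg/mL
Rate = 939.6 mcg/hr ÷ 43.16547 mcg/mL = 21.7674 mL/hr
Volume infused so far = 21.7674 mL/hr × 0.7 hr = 15.23718 mL
Volume remaining = 139 − 15.23718 = 123.7628 mL
New rate:
Dose = 1.2 mcg/kg/min × 58 kg = 69.6 mcg/min
69.6 mcg/min × 60 min/hr = 4176 mcg/hr
Rate = 4176 mcg/hr ÷ 43.16547 mcg/mL = 96.744 mL/hr
Time remaining = 123.7628 mL ÷ 96.744 mL/hr = 1.279282 hr

1.3 hours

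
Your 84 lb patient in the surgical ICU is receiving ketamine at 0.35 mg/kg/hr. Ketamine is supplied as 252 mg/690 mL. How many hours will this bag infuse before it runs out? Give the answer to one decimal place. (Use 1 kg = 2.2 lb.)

Weight = 84 lb ÷ 2.2 lb/kg = 38.18182 kg
Dose = 0.35 mg/kg/hr × 38.18182 kg = 13.36364 mg/hr
Concentration = 252 mg ÷ 690 mL = 0.3652174 mg/mL
Rate = 13.36364 mg/hr ÷ 0.3652174 mg/mL = 36.59091 mL/hr
Duration = 690 mL ÷ 36.59091 mL/hr = 18.85714 hr

18.9 hours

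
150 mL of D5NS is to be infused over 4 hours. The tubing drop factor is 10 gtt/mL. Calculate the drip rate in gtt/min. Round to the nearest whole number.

6 gtt/min

150 mL ÷ (4 hr × 60 = 240 min) = 0.625 mL/min
0.625 mL/min × 10 gtt/mL = 6.25 gtt/min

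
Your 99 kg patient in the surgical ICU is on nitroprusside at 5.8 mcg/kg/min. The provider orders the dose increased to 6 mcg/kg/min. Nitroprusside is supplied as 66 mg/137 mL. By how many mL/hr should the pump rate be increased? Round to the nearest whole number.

At the current dose:
Dose = 5.8 mcg/kg/min × 99 kg = 574.2 mcg/min
574.2 mcg/min × 60 min/hr = 34452 mcg/hr
Concentration = 66 mg ÷ 137 mL = 0.4817518 mg/mL = 481.7518 mcg/mL
Rate = 34452 mcg/hr ÷ 481.7518 mcg/mL = 71.514 mL/hr
At the new dose:
Dose = 6 mcg/kg/min × 99 kg = 594 mcg/min
594 mcg/min × 60 min/hr = 35640 mcg/hr
Rate = 35640 mcg/hr ÷ 481.7518 mcg/mL = 73.98 mL/hr
Change = 73.98 − 71.514 = 2.466 mL/hr → 2.466 mL/hr increase

2 mL/hr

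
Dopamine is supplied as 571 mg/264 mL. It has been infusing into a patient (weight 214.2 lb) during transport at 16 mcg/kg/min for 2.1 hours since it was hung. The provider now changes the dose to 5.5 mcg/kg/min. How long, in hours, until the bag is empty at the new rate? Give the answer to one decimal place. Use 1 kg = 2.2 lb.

11.7 hours

Initial rate:
Weight = 214.2 lb ÷ 2.2 lb/kg = 97.36364 kg
Dose = 16 mcg/kg/min × 97.36364 kg = 1557.818 mcg/min
1557.818 mcg/min × 60 min/hr = 93469.09 mcg/hr
Concentration = 571 mg ÷ 264 mL = 2.162879 mg/mL = 2162.879 mcg/mL
Rate = 93469.09 mcg/hr ÷ 2162.879 mcg/mL = 43.21513 mL/hr
Volume infused so far = 43.21513 mL/hr × 2.1 hr = 90.75178 mL
Volume remaining = 264 − 90.75178 = 173.2482 mL
New rate:
Dose = 5.5 mcg/kg/min × 97.36364 kg = 535.5 mcg/min
535.5 mcg/min × 60 min/hr = 32130 mcg/hr
Rate = 32130 mcg/hr ÷ 2162.879 mcg/mL = 14.8552 mL/hr
Time remaining = 173.2482 mL ÷ 14.8552 mL/hr = 11.66246 hr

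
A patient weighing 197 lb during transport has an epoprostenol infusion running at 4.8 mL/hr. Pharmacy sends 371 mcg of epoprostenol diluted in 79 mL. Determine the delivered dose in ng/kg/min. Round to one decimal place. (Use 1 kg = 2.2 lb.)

4.2 ng/kg/min

Weight = 197 lb ÷ 2.2 lb/kg = 89.54545 kg
Concentration = 371 mcg ÷ 79 mL = 4.696203 mcg/mL = 4696.203 ng/mL
Drug rate = 4.8 mL/hr × 4696.203 ng/mL = 22541.77 ng/hr
22541.77 ng/hr ÷ 60 min/hr = 375.6962 ng/min
375.6962 ng/min ÷ 89.54545 kg = 4.195592 ng/kg/min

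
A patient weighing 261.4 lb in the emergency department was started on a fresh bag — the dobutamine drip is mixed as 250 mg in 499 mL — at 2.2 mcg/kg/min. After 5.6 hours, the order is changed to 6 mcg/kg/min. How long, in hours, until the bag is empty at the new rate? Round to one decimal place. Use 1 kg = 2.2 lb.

Initial rate:
Weight = 261.4 lb ÷ 2.2 lb/kg = 118.8182 kg
Dose = 2.2 mcg/kg/min × 118.8182 kg = 261.4 mcg/min
261.4 mcg/min × 60 min/hr = 15684 mcg/hr
Concentration = 250 mg ÷ 499 mL = 0.501002 mg/mL = 501.002 mcg/mL
Rate = 15684 mcg/hr ÷ 501.002 mcg/mL = 31.30526 mL/hr
Volume infused so far = 31.30526 mL/hr × 5.6 hr = 175.3095 mL
Volume remaining = 499 − 175.3095 = 323.6905 mL
New rate:
Dose = 6 mcg/kg/min × 118.8182 kg = 712.9091 mcg/min
712.9091 mcg/min × 60 min/hr = 42774.55 mcg/hr
Rate = 42774.55 mcg/hr ÷ 501.002 mcg/mL = 85.37799 mL/hr
Time remaining = 323.6905 mL ÷ 85.37799 mL/hr = 3.791264 hr

3.8 hours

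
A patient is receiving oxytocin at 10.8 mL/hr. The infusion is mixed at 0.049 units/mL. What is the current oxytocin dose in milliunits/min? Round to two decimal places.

Concentration = 0.049 units/mL = 49 milliunits/mL
Drug rate = 10.8 mL/hr × 49 milliunits/mL = 529.2 milliunits/hr
529.2 milliunits/hr ÷ 60 min/hr = 8.82 milliunits/min

8.82 milliunits/min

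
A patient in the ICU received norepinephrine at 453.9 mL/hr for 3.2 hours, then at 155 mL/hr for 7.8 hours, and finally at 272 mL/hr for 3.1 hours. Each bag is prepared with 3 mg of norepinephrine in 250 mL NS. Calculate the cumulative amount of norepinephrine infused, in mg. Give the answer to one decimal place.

42.1 mg

Concentration = 3 mg ÷ 250 mL = 0.012 mg/mL
Stage 1: 453.9 mL/hr × 3.2 hr = 1452.48 mL → 1452.48 mL × 0.012 mg/mL = 17.42976 mg
Stage 2: 155 mL/hr × 7.8 hr = 1209 mL → 1209 mL × 0.012 mg/mL = 14.508 mg
Stage 3: 272 mL/hr × 3.1 hr = 843.2 mL → 843.2 mL × 0.012 mg/mL = 10.1184 mg
Total = 17.42976 + 14.508 + 10.1184 = 42.05616 mg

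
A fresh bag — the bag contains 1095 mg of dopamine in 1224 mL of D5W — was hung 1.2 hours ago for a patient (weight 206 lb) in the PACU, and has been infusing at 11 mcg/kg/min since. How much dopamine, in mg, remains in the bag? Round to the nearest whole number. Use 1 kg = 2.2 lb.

Weight = 206 lb ÷ 2.2 lb/kg = 93.63636 kg
Dose = 11 mcg/kg/min × 93.63636 kg = 1030 mcg/min
1030 mcg/min × 60 min/hr = 61800 mcg/hr
Concentration = 1095 mg ÷ 1224 mL = 0.8946078 mg/mL = 894.6078 mcg/mL
Rate = 61800 mcg/hr ÷ 894.6078 mcg/mL = 69.08055 mL/hr
Volume infused = 69.08055 mL/hr × 1.2 hr = 82.89666 mL
Volume remaining = 1224 − 82.89666 = 1141.103 mL
Drug remaining = 1141.103 mL × 894.6078 mcg/mL = 1020840 mcg = 1020.84 mg

1021 mg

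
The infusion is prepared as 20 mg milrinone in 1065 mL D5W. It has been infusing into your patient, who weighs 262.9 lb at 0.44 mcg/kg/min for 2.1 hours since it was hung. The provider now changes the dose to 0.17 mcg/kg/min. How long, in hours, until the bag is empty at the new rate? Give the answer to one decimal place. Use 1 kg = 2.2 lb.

11.0 hours

Initial rate:
Weight = 262.9 lb ÷ 2.2 lb/kg = 119.5 kg
Dose = 0.44 mcg/kg/min × 119.5 kg = 52.58 mcg/min
52.58 mcg/min × 60 min/hr = 3154.8 mcg/hr
Concentration = 20 mg ÷ 1065 mL = 0.01877934 mg/mL = 18.77934 mcg/mL
Rate = 3154.8 mcg/hr ÷ 18.77934 mcg/mL = 167.9931 mL/hr
Volume infused so far = 167.9931 mL/hr × 2.1 hr = 352.7855 mL
Volume remaining = 1065 − 352.7855 = 712.2145 mL
New rate:
Dose = 0.17 mcg/kg/min × 119.5 kg = 20.315 mcg/min
20.315 mcg/min × 60 min/hr = 1218.9 mcg/hr
Rate = 1218.9 mcg/hr ÷ 18.77934 mcg/mL = 64.90642 mL/hr
Time remaining = 712.2145 mL ÷ 64.90642 mL/hr = 10.97294 hr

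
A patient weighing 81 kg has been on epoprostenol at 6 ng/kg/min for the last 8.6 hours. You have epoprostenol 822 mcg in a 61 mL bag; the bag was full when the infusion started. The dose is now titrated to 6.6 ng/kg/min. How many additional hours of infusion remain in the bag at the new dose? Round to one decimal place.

Initial rate:
Dose = 6 ng/kg/min × 81 kg = 486 ng/min
486 ng/min × 60 min/hr = 29160 ng/hr
Concentration = 822 mcg ÷ 61 mL = 13.47541 mcg/mL = 13475.41 ng/mL
Rate = 29160 ng/hr ÷ 13475.41 ng/mL = 2.163942 mL/hr
Volume infused so far = 2.163942 mL/hr × 8.6 hr = 18.6099 mL
Volume remaining = 61 − 18.6099 = 42.3901 mL
New rate:
Dose = 6.6 ng/kg/min × 81 kg = 534.6 ng/min
534.6 ng/min × 60 min/hr = 32076 ng/hr
Rate = 32076 ng/hr ÷ 13475.41 ng/mL = 2.380336 mL/hr
Time remaining = 42.3901 mL ÷ 2.380336 mL/hr = 17.80845 hr

17.8 hours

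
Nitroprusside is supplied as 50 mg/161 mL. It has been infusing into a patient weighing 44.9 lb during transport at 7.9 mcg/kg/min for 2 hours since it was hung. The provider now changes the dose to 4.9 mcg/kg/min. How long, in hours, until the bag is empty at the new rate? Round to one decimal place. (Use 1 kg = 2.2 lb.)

5.1 hours

Initial rate:
Weight = 44.9 lb ÷ 2.2 lb/kg = 20.40909 kg
Dose = 7.9 mcg/kg/min × 20.40909 kg = 161.2318 mcg/min
161.2318 mcg/min × 60 min/hr = 9673.909 mcg/hr
Concentration = 50 mg ÷ 161 mL = 0.310559 mg/mL = 310.559 mcg/mL
Rate = 9673.909 mcg/hr ÷ 310.559 mcg/mL = 31.14999 mL/hr
Volume infused so far = 31.14999 mL/hr × 2 hr = 62.29997 mL
Volume remaining = 161 − 62.29997 = 98.70003 mL
New rate:
Dose = 4.9 mcg/kg/min × 20.40909 kg = 100.0045 mcg/min
100.0045 mcg/min × 60 min/hr = 6000.273 mcg/hr
Rate = 6000.273 mcg/hr ÷ 310.559 mcg/mL = 19.32088 mL/hr
Time remaining = 98.70003 mL ÷ 19.32088 mL/hr = 5.108465 hr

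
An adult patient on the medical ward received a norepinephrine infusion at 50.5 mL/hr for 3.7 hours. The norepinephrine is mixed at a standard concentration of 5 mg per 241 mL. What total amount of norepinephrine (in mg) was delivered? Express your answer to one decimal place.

Concentration = 5 mg ÷ 241 mL = 0.02074689 mg/mL = 20.74689 mcg/mL
Drug rate = 50.5 mL/hr × 20.74689 mcg/mL = 1047.718 mcg/hr
Total = 1047.718 mcg/hr × 3.7 hr = 3876.556 mcg = 3.876556 mg

3.9 mg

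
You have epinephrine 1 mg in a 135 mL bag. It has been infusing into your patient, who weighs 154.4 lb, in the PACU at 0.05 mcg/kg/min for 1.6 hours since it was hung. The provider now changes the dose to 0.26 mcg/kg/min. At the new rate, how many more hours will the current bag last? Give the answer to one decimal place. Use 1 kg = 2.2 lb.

0.6 hours

Initial rate:
Weight = 154.4 lb ÷ 2.2 lb/kg = 70.18182 kg
Dose = 0.05 mcg/kg/min × 70.18182 kg = 3.509091 mcg/min
3.509091 mcg/min × 60 min/hr = 210.5455 mcg/hr
Concentration = 1 mg ÷ 135 mL = 0.007407407 mg/mL = 7.407407 mcg/mL
Rate = 210.5455 mcg/hr ÷ 7.407407 mcg/mL = 28.42364 mL/hr
Volume infused so far = 28.42364 mL/hr × 1.6 hr = 45.47782 mL
Volume remaining = 135 − 45.47782 = 89.52218 mL
New rate:
Dose = 0.26 mcg/kg/min × 70.18182 kg = 18.24727 mcg/min
18.24727 mcg/min × 60 min/hr = 1094.836 mcg/hr
Rate = 1094.836 mcg/hr ÷ 7.407407 mcg/mL = 147.8029 mL/hr
Time remaining = 89.52218 mL ÷ 147.8029 mL/hr = 0.6056862 hr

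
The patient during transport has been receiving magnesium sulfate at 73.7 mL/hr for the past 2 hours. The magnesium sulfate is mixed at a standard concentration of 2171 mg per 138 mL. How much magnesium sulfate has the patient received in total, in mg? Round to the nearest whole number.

2319 mg

Concentration = 2171 mg ÷ 138 mL = 15.73188 mg/mL
Drug rate = 73.7 mL/hr × 15.73188 mg/mL = 1159.44 mg/hr
Total = 1159.44 mg/hr × 2 hr = 2318.88 mg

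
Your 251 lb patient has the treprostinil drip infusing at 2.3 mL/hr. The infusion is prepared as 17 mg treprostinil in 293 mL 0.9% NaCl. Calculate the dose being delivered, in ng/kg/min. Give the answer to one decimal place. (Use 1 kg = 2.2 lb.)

Weight = 251 lb ÷ 2.2 lb/kg = 114.0909 kg
Concentration = 17 mg ÷ 293 mL = 0.05802048 mg/mL = 58020.48 ng/mL
Drug rate = 2.3 mL/hr × 58020.48 ng/mL = 133447.1 ng/hr
133447.1 ng/hr ÷ 60 min/hr = 2224.118 ng/min
2224.118 ng/min ÷ 114.0909 kg = 19.49426 ng/kg/min

19.5 ng/kg/min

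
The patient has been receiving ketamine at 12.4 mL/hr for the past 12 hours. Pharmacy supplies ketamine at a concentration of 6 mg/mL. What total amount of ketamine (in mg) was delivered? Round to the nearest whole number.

Drug rate = 12.4 mL/hr × 6 mg/mL = 74.4 mg/hr
Total = 74.4 mg/hr × 12 hr = 892.8 mg

893 mg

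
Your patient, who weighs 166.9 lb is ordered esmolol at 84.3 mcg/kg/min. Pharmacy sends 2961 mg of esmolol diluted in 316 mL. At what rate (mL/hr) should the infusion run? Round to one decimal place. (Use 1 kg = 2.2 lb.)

Weight = 166.9 lb ÷ 2.2 lb/kg = 75.86364 kg
Dose = 84.3 mcg/kg/min × 75.86364 kg = 6395.305 mcg/min
6395.305 mcg/min × 60 min/hr = 383718.3 mcg/hr
Concentration = 2961 mg ÷ 316 mL = 9.370253 mg/mL = 9370.253 mcg/mL
Rate = 383718.3 mcg/hr ÷ 9370.253 mcg/mL = 40.95068 mL/hr

41.0 mL/hr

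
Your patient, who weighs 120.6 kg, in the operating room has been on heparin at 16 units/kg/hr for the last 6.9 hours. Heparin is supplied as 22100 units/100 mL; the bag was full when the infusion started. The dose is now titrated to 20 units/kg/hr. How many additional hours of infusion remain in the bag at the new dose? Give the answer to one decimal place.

Initial rate:
Dose = 16 units/kg/hr × 120.6 kg = 1929.6 units/hr
Concentration = 22100 units ÷ 100 mL = 221 units/mL
Rate = 1929.6 units/hr ÷ 221 units/mL = 8.731222 mL/hr
Volume infused so far = 8.731222 mL/hr × 6.9 hr = 60.24543 mL
Volume remaining = 100 − 60.24543 = 39.75457 mL
New rate:
Dose = 20 units/kg/hr × 120.6 kg = 2412 units/hr
Rate = 2412 units/hr ÷ 221 units/mL = 10.91403 mL/hr
Time remaining = 39.75457 mL ÷ 10.91403 mL/hr = 3.642521 hr

3.6 hours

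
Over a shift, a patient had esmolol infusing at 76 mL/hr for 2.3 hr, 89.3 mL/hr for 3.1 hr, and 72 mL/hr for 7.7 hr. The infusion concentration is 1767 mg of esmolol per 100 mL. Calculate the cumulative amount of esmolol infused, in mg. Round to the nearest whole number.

17777 mg

Concentration = 1767 mg ÷ 100 mL = 17.67 mg/mL
Stage 1: 76 mL/hr × 2.3 hr = 174.8 mL → 174.8 mL × 17.67 mg/mL = 3088.716 mg
Stage 2: 89.3 mL/hr × 3.1 hr = 276.83 mL → 276.83 mL × 17.67 mg/mL = 4891.586 mg
Stage 3: 72 mL/hr × 7.7 hr = 554.4 mL → 554.4 mL × 17.67 mg/mL = 9796.248 mg
Total = 3088.716 + 4891.586 + 9796.248 = 17776.55 mg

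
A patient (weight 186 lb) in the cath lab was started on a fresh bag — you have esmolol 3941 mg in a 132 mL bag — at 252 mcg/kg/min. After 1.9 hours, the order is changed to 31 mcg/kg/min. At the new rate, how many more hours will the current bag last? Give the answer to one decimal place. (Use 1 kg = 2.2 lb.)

9.6 hours

Initial rate:
Weight = 186 lb ÷ 2.2 lb/kg = 84.54545 kg
Dose = 252 mcg/kg/min × 84.54545 kg = 21305.45 mcg/min
21305.45 mcg/min × 60 min/hr = 1278327 mcg/hr
Concentration = 3941 mg ÷ 132 mL = 29.85606 mg/mL = 29856.06 mcg/mL
Rate = 1278327 mcg/hr ÷ 29856.06 mcg/mL = 42.81634 mL/hr
Volume infused so far = 42.81634 mL/hr × 1.9 hr = 81.35105 mL
Volume remaining = 132 − 81.35105 = 50.64895 mL
New rate:
Dose = 31 mcg/kg/min × 84.54545 kg = 2620.909 mcg/min
2620.909 mcg/min × 60 min/hr = 157254.5 mcg/hr
Rate = 157254.5 mcg/hr ÷ 29856.06 mcg/mL = 5.26709 mL/hr
Time remaining = 50.64895 mL ÷ 5.26709 mL/hr = 9.616117 hr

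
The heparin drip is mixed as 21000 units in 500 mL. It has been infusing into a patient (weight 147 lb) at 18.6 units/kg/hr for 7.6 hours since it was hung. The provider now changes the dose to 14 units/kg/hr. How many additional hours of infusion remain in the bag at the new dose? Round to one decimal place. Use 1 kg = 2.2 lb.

Initial rate:
Weight = 147 lb ÷ 2.2 lb/kg = 66.81818 kg
Dose = 18.6 units/kg/hr × 66.81818 kg = 1242.818 units/hr
Concentration = 21000 units ÷ 500 mL = 42 units/mL
Rate = 1242.818 units/hr ÷ 42 units/mL = 29.59091 mL/hr
Volume infused so far = 29.59091 mL/hr × 7.6 hr = 224.8909 mL
Volume remaining = 500 − 224.8909 = 275.1091 mL
New rate:
Dose = 14 units/kg/hr × 66.81818 kg = 935.4545 units/hr
Rate = 935.4545 units/hr ÷ 42 units/mL = 22.27273 mL/hr
Time remaining = 275.1091 mL ÷ 22.27273 mL/hr = 12.35184 hr

12.4 hours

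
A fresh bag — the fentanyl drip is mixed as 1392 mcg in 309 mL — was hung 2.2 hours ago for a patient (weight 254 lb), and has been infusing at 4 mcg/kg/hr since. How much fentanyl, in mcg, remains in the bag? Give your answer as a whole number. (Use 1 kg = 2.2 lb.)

376 mcg

Weight = 254 lb ÷ 2.2 lb/kg = 115.4545 kg
Dose = 4 mcg/kg/hr × 115.4545 kg = 461.8182 mcg/hr
Concentration = 1392 mcg ÷ 309 mL = 4.504854 mcg/mL
Rate = 461.8182 mcg/hr ÷ 4.504854 mcg/mL = 102.5157 mL/hr
Volume infused = 102.5157 mL/hr × 2.2 hr = 225.5345 mL
Volume remaining = 309 − 225.5345 = 83.46552 mL
Drug remaining = 83.46552 mL × 4.504854 mcg/mL = 376 mcg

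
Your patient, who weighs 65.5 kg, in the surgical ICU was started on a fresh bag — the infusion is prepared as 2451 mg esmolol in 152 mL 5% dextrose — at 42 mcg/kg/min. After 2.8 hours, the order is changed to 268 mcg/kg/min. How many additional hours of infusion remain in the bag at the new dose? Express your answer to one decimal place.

1.9 hours

Initial rate:
Dose = 42 mcg/kg/min × 65.5 kg = 2751 mcg/min
2751 mcg/min × 60 min/hr = 165060 mcg/hr
Concentration = 2451 mg ÷ 152 mL = 16.125 mg/mL = 16125 mcg/mL
Rate = 165060 mcg/hr ÷ 16125 mcg/mL = 10.23628 mL/hr
Volume infused so far = 10.23628 mL/hr × 2.8 hr = 28.66158 mL
Volume remaining = 152 − 28.66158 = 123.3384 mL
New rate:
Dose = 268 mcg/kg/min × 65.5 kg = 17554 mcg/min
17554 mcg/min × 60 min/hr = 1053240 mcg/hr
Rate = 1053240 mcg/hr ÷ 16125 mcg/mL = 65.31721 mL/hr
Time remaining = 123.3384 mL ÷ 65.31721 mL/hr = 1.888299 hr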